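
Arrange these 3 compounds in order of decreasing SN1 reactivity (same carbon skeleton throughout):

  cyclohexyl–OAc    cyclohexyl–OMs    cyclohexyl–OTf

cyclohexyl–OTf > cyclohexyl–OMs > cyclohexyl–OAc

Same R in every case — rank the leaving groups.
The more stable X⁻ (or X) is on its own — i.e. the weaker a base it is — the better a leaving group it makes.
cyclohexyl–OTf loses OTf⁻: pKₐ(CF₃SO₃H (triflic acid)) ≈ -14
cyclohexyl–OMs loses OMs⁻: pKₐ(CH₃SO₃H (MsOH)) ≈ -1.9
cyclohexyl–OAc loses AcO⁻: pKₐ(CH₃COOH) ≈ 4.8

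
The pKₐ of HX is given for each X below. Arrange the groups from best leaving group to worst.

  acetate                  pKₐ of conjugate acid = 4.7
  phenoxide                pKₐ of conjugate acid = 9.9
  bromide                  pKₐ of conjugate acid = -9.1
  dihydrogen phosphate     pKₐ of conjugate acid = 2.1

Lower conjugate-acid pKₐ ⇒ weaker base ⇒ better leaving group.
Sorting by the given values: bromide (-9.1), dihydrogen phosphate (2.1), acetate (4.7), phenoxide (9.9).

bromide > dihydrogen phosphate > acetate > phenoxide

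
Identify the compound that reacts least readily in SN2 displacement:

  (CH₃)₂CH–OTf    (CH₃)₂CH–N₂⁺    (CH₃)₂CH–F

(CH₃)₂CH–F

The skeletons are identical, so relative rate is governed entirely by leaving-group ability.
Leaving-group ability tracks the stability of the departed species; conjugate-acid pKₐ is the usual yardstick (lower pKₐ → better LG).
(CH₃)₂CH–N₂⁺ loses N₂: no meaningful conjugate acid; N₂ departs as an exceptionally stable neutral molecule
(CH₃)₂CH–OTf loses OTf⁻: pKₐ(CF₃SO₃H (triflic acid)) ≈ -14
(CH₃)₂CH–F loses F⁻: pKₐ(HF) ≈ 3.2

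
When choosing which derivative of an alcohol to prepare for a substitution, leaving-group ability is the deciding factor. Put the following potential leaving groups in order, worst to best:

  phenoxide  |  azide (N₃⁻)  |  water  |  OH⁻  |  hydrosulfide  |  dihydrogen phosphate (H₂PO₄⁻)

OH⁻ < phenoxide < hydrosulfide < azide (N₃⁻) < dihydrogen phosphate (H₂PO₄⁻) < water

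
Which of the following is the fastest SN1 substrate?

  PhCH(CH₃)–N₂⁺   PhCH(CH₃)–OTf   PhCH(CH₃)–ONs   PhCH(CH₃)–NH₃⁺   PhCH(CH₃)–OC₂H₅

With the same alkyl group throughout, only the leaving group differentiates the rates.
Leaving-group ability tracks the stability of the departed species; conjugate-acid pKₐ is the usual yardstick (lower pKₐ → better LG).
PhCH(CH₃)–N₂⁺ loses N₂: no meaningful conjugate acid; N₂ departs as an exceptionally stable neutral molecule
PhCH(CH₃)–OTf loses OTf⁻: pKₐ(CF₃SO₃H (triflic acid)) ≈ -14
PhCH(CH₃)–ONs loses ONs⁻: pKₐ(p-O₂NC₆H₄SO₃H) ≈ -3.5
PhCH(CH₃)–NH₃⁺ loses NH₃: pKₐ(NH₄⁺) ≈ 9.2
PhCH(CH₃)–OC₂H₅ loses CH₃CH₂O⁻: pKₐ(CH₃CH₂OH) ≈ 16

PhCH(CH₃)–N₂⁺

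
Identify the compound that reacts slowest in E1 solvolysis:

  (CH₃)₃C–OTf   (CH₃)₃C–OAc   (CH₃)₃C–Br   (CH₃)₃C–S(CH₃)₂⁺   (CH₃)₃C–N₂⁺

With the same alkyl group throughout, only the leaving group differentiates the rates.
A good leaving group is a weak base: the lower the pKₐ of its conjugate acid, the more readily it departs.
(CH₃)₃C–N₂⁺ loses N₂: no meaningful conjugate acid; N₂ departs as an exceptionally stable neutral molecule
(CH₃)₃C–OTf loses OTf⁻: pKₐ(CF₃SO₃H (triflic acid)) ≈ -14
(CH₃)₃C–Br loses Br⁻: pKₐ(HBr) ≈ -9
(CH₃)₃C–S(CH₃)₂⁺ loses SR'₂: pKₐ(R'₂SH⁺) ≈ -7
(CH₃)₃C–OAc loses AcO⁻: pKₐ(CH₃COOH) ≈ 4.8

(CH₃)₃C–OAc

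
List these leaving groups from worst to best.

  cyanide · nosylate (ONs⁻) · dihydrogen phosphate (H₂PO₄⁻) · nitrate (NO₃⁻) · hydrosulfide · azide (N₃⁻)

Leaving-group ability tracks the stability of the departed species; conjugate-acid pKₐ is the usual yardstick (lower pKₐ → better LG).
nosylate (ONs⁻): pKₐ(p-O₂NC₆H₄SO₃H) ≈ -3.5 — p-nitro group further stabilises the sulfonate
nitrate (NO₃⁻): pKₐ(HNO₃) ≈ -1.3 — resonance-delocalised over three oxygens
dihydrogen phosphate (H₂PO₄⁻): pKₐ(H₃PO₄) ≈ 2.1 — moderate base; biological leaving group after further activation
azide (N₃⁻): pKₐ(HN₃) ≈ 4.7
hydrosulfide: pKₐ(H₂S) ≈ 7
cyanide: pKₐ(HCN) ≈ 9.2
Reversing gives the worst-to-best order requested.

cyanide < hydrosulfide < azide (N₃⁻) < dihydrogen phosphate (H₂PO₄⁻) < nitrate (NO₃⁻) < nosylate (ONs⁻)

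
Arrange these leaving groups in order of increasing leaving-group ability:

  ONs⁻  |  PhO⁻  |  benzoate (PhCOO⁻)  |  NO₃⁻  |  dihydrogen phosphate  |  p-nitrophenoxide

PhO⁻ < p-nitrophenoxide < benzoate (PhCOO⁻) < dihydrogen phosphate < NO₃⁻ < ONs⁻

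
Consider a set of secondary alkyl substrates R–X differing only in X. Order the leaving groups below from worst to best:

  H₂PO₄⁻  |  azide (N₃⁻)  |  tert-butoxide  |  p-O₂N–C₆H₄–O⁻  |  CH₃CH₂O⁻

tert-butoxide < CH₃CH₂O⁻ < p-O₂N–C₆H₄–O⁻ < azide (N₃⁻) < H₂PO₄⁻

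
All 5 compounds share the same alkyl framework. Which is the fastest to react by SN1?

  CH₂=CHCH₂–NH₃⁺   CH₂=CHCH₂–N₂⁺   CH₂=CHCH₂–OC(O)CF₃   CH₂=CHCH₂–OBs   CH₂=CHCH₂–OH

The skeletons are identical, so relative rate is governed entirely by leaving-group ability.
Rank by basicity of the departing species: weakest base leaves most easily.
CH₂=CHCH₂–N₂⁺ loses N₂: no meaningful conjugate acid; N₂ departs as an exceptionally stable neutral molecule
CH₂=CHCH₂–OBs loses OBs⁻: pKₐ(p-BrC₆H₄SO₃H) ≈ -2.8
CH₂=CHCH₂–OC(O)CF₃ loses CF₃COO⁻: pKₐ(CF₃COOH) ≈ 0.2
CH₂=CHCH₂–NH₃⁺ loses NH₃: pKₐ(NH₄⁺) ≈ 9.2
CH₂=CHCH₂–OH loses OH⁻: pKₐ(H₂O) ≈ 15.7

CH₂=CHCH₂–N₂⁺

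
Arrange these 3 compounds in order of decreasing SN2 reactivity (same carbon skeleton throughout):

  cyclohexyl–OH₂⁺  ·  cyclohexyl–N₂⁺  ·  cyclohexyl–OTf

cyclohexyl–N₂⁺ > cyclohexyl–OTf > cyclohexyl–OH₂⁺

Same R in every case — rank the leaving groups.
A good leaving group is a weak base: the lower the pKₐ of its conjugate acid, the more readily it departs.
cyclohexyl–N₂⁺ loses N₂: no meaningful conjugate acid; N₂ departs as an exceptionally stable neutral molecule
cyclohexyl–OTf loses OTf⁻: pKₐ(CF₃SO₃H (triflic acid)) ≈ -14
cyclohexyl–OH₂⁺ loses H₂O: pKₐ(H₃O⁺) ≈ -1.7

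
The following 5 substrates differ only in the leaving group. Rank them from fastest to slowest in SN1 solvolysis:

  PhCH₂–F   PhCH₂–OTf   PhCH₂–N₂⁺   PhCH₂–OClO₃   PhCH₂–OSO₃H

PhCH₂–N₂⁺ > PhCH₂–OTf > PhCH₂–OClO₃ > PhCH₂–OSO₃H > PhCH₂–F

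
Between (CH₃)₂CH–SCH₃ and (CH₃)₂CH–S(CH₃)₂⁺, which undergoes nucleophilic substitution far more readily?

(CH₃)₂CH–S(CH₃)₂⁺

From (CH₃)₂CH–SCH₃ the departing group would be RS⁻ (pKₐ(RSH (a thiol)) ≈ 10.5). Moderately basic; rarely leaves without activation.
From (CH₃)₂CH–S(CH₃)₂⁺ the leaving group is SR'₂ (pKₐ(R'₂SH⁺) ≈ -7). Neutral; leaves from a sulfonium salt (R–SR'₂⁺).
(In practice (CH₃)₂CH–S(CH₃)₂⁺ is made from (CH₃)₂CH–SCH₃ by S-methylation with CH₃I, allowing neutral dimethyl sulfide, rather than methanethiolate, to depart.)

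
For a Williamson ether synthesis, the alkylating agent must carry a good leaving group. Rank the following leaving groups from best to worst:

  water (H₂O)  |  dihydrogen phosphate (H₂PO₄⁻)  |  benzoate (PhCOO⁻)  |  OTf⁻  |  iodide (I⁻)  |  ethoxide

OTf⁻ > iodide (I⁻) > water (H₂O) > dihydrogen phosphate (H₂PO₄⁻) > benzoate (PhCOO⁻) > ethoxide

OTf⁻: pKₐ(CF₃SO₃H (triflic acid)) ≈ -14
iodide (I⁻): pKₐ(HI) ≈ -10
water (H₂O): pKₐ(H₃O⁺) ≈ -1.7
dihydrogen phosphate (H₂PO₄⁻): pKₐ(H₃PO₄) ≈ 2.1
benzoate (PhCOO⁻): pKₐ(C₆H₅COOH) ≈ 4.2
ethoxide: pKₐ(CH₃CH₂OH) ≈ 16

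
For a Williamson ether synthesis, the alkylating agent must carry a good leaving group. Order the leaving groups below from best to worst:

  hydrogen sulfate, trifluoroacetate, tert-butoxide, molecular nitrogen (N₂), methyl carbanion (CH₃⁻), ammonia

Leaving-group ability tracks the stability of the departed species; conjugate-acid pKₐ is the usual yardstick (lower pKₐ → better LG).
molecular nitrogen (N₂): no meaningful conjugate acid; N₂ departs as an exceptionally stable neutral molecule
hydrogen sulfate: pKₐ(H₂SO₄) ≈ -3 — conjugate base of a strong mineral acid
trifluoroacetate: pKₐ(CF₃COOH) ≈ 0.2
ammonia: pKₐ(NH₄⁺) ≈ 9.2
tert-butoxide: pKₐ(t-BuOH) ≈ 18
methyl carbanion (CH₃⁻): pKₐ(CH₄) ≈ 48 — unstabilised carbanion; the worst conceivable leaving group

molecular nitrogen (N₂) > hydrogen sulfate > trifluoroacetate > ammonia > tert-butoxide > methyl carbanion (CH₃⁻)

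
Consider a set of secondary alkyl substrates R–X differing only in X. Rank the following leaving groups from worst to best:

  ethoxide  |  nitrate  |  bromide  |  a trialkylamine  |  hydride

A good leaving group is a weak base: the lower the pKₐ of its conjugate acid, the more readily it departs.
bromide: pKₐ(HBr) ≈ -9 — weak base; good leaving group
nitrate: pKₐ(HNO₃) ≈ -1.3
a trialkylamine: pKₐ(R'₃NH⁺) ≈ 10.7 — neutral but still a fairly strong base; Hofmann-elimination LG
ethoxide: pKₐ(CH₃CH₂OH) ≈ 16
hydride: pKₐ(H₂) ≈ 36
The question asks for worst first, so the sequence is read in increasing leaving-group ability.

hydride < ethoxide < a trialkylamine < nitrate < bromide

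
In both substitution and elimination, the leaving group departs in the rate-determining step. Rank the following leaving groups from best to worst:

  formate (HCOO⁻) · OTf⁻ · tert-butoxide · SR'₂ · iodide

OTf⁻ > iodide > SR'₂ > formate (HCOO⁻) > tert-butoxide

Rank by basicity of the departing species: weakest base leaves most easily.
OTf⁻: pKₐ(CF₃SO₃H (triflic acid)) ≈ -14 — charge spread over three oxygens and a CF₃ group; the premier leaving group in synthesis
iodide: pKₐ(HI) ≈ -10 — large, highly polarisable; very weak base
SR'₂: pKₐ(R'₂SH⁺) ≈ -7
formate (HCOO⁻): pKₐ(HCOOH) ≈ 3.8 — resonance-stabilised carboxylate
tert-butoxide: pKₐ(t-BuOH) ≈ 18 — bulky, strongly basic alkoxide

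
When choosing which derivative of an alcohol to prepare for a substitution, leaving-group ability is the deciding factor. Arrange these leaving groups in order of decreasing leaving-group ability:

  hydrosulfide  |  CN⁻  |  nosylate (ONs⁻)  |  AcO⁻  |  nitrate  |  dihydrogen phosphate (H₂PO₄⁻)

nosylate (ONs⁻): pKₐ(p-O₂NC₆H₄SO₃H) ≈ -3.5
nitrate: pKₐ(HNO₃) ≈ -1.3
dihydrogen phosphate (H₂PO₄⁻): pKₐ(H₃PO₄) ≈ 2.1
AcO⁻: pKₐ(CH₃COOH) ≈ 4.8
hydrosulfide: pKₐ(H₂S) ≈ 7
CN⁻: pKₐ(HCN) ≈ 9.2

nosylate (ONs⁻) > nitrate > dihydrogen phosphate (H₂PO₄⁻) > AcO⁻ > hydrosulfide > CN⁻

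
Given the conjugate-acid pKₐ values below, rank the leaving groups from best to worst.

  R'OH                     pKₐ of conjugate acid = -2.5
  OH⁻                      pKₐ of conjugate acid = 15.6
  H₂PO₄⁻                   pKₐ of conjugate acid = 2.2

R'OH > H₂PO₄⁻ > OH⁻

Lower conjugate-acid pKₐ ⇒ weaker base ⇒ better leaving group.
Sorting by the given values: R'OH (-2.5), H₂PO₄⁻ (2.2), OH⁻ (15.6).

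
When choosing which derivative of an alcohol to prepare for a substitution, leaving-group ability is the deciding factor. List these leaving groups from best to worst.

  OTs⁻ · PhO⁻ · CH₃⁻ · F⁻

OTs⁻ > F⁻ > PhO⁻ > CH₃⁻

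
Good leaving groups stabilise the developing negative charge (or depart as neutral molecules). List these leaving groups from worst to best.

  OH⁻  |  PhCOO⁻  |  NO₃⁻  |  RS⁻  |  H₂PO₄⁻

OH⁻ < RS⁻ < PhCOO⁻ < H₂PO₄⁻ < NO₃⁻

Rank by basicity of the departing species: weakest base leaves most easily.
NO₃⁻: pKₐ(HNO₃) ≈ -1.3 — resonance-delocalised over three oxygens
H₂PO₄⁻: pKₐ(H₃PO₄) ≈ 2.1
PhCOO⁻: pKₐ(C₆H₅COOH) ≈ 4.2
RS⁻: pKₐ(RSH (a thiol)) ≈ 10.5 — moderately basic; rarely leaves without activation
OH⁻: pKₐ(H₂O) ≈ 15.7 — strong base; essentially never leaves without prior activation
Listed from poorest to best leaving group as asked.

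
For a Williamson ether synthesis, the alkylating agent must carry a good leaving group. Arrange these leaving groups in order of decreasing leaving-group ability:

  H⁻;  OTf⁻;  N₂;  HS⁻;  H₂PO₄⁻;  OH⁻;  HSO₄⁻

A good leaving group is a weak base: the lower the pKₐ of its conjugate acid, the more readily it departs.
N₂: no meaningful conjugate acid; N₂ departs as an exceptionally stable neutral molecule
OTf⁻: pKₐ(CF₃SO₃H (triflic acid)) ≈ -14
HSO₄⁻: pKₐ(H₂SO₄) ≈ -3
H₂PO₄⁻: pKₐ(H₃PO₄) ≈ 2.1
HS⁻: pKₐ(H₂S) ≈ 7
OH⁻: pKₐ(H₂O) ≈ 15.7
H⁻: pKₐ(H₂) ≈ 36

N₂ > OTf⁻ > HSO₄⁻ > H₂PO₄⁻ > HS⁻ > OH⁻ > H⁻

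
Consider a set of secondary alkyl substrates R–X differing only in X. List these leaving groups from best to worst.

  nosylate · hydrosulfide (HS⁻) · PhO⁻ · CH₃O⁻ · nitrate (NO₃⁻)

nosylate > nitrate (NO₃⁻) > hydrosulfide (HS⁻) > PhO⁻ > CH₃O⁻

nosylate: pKₐ(p-O₂NC₆H₄SO₃H) ≈ -3.5
nitrate (NO₃⁻): pKₐ(HNO₃) ≈ -1.3
hydrosulfide (HS⁻): pKₐ(H₂S) ≈ 7
PhO⁻: pKₐ(C₆H₅OH (phenol)) ≈ 10
CH₃O⁻: pKₐ(CH₃OH) ≈ 15.5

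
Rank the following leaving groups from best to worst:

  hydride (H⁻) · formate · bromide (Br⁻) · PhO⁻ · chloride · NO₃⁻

A good leaving group is a weak base: the lower the pKₐ of its conjugate acid, the more readily it departs.
bromide (Br⁻): pKₐ(HBr) ≈ -9
chloride: pKₐ(HCl) ≈ -7
NO₃⁻: pKₐ(HNO₃) ≈ -1.3
formate: pKₐ(HCOOH) ≈ 3.8
PhO⁻: pKₐ(C₆H₅OH (phenol)) ≈ 10
hydride (H⁻): pKₐ(H₂) ≈ 36

bromide (Br⁻) > chloride > NO₃⁻ > formate > PhO⁻ > hydride (H⁻)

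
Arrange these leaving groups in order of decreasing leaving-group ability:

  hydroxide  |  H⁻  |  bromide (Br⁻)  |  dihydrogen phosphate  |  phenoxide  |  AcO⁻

bromide (Br⁻) > dihydrogen phosphate > AcO⁻ > phenoxide > hydroxide > H⁻

A good leaving group is a weak base: the lower the pKₐ of its conjugate acid, the more readily it departs.
bromide (Br⁻): pKₐ(HBr) ≈ -9 — weak base; good leaving group
dihydrogen phosphate: pKₐ(H₃PO₄) ≈ 2.1 — moderate base; biological leaving group after further activation
AcO⁻: pKₐ(CH₃COOH) ≈ 4.8 — resonance-stabilised but still a weak base
phenoxide: pKₐ(C₆H₅OH (phenol)) ≈ 10 — resonance into the ring helps, but still a poor LG
hydroxide: pKₐ(H₂O) ≈ 15.7 — strong base; essentially never leaves without prior activation
H⁻: pKₐ(H₂) ≈ 36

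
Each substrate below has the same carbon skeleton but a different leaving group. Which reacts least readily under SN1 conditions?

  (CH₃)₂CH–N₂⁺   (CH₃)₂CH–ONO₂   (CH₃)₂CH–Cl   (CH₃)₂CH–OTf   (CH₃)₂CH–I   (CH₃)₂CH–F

(CH₃)₂CH–F

The skeletons are identical, so relative rate is governed entirely by leaving-group ability.
A good leaving group is a weak base: the lower the pKₐ of its conjugate acid, the more readily it departs.
(CH₃)₂CH–N₂⁺ loses N₂: no meaningful conjugate acid; N₂ departs as an exceptionally stable neutral molecule
(CH₃)₂CH–OTf loses OTf⁻: pKₐ(CF₃SO₃H (triflic acid)) ≈ -14
(CH₃)₂CH–I loses I⁻: pKₐ(HI) ≈ -10
(CH₃)₂CH–Cl loses Cl⁻: pKₐ(HCl) ≈ -7
(CH₃)₂CH–ONO₂ loses NO₃⁻: pKₐ(HNO₃) ≈ -1.3
(CH₃)₂CH–F loses F⁻: pKₐ(HF) ≈ 3.2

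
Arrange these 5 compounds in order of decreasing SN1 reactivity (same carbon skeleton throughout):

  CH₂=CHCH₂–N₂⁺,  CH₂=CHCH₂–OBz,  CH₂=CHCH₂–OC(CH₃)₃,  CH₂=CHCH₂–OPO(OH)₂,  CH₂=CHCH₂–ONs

CH₂=CHCH₂–N₂⁺ > CH₂=CHCH₂–ONs > CH₂=CHCH₂–OPO(OH)₂ > CH₂=CHCH₂–OBz > CH₂=CHCH₂–OC(CH₃)₃

Identical carbon frameworks mean the comparison reduces to leaving-group quality.
A good leaving group is a weak base: the lower the pKₐ of its conjugate acid, the more readily it departs.
CH₂=CHCH₂–N₂⁺ loses N₂: no meaningful conjugate acid; N₂ departs as an exceptionally stable neutral molecule
CH₂=CHCH₂–ONs loses ONs⁻: pKₐ(p-O₂NC₆H₄SO₃H) ≈ -3.5
CH₂=CHCH₂–OPO(OH)₂ loses H₂PO₄⁻: pKₐ(H₃PO₄) ≈ 2.1
CH₂=CHCH₂–OBz loses PhCOO⁻: pKₐ(C₆H₅COOH) ≈ 4.2
CH₂=CHCH₂–OC(CH₃)₃ loses (CH₃)₃CO⁻: pKₐ(t-BuOH) ≈ 18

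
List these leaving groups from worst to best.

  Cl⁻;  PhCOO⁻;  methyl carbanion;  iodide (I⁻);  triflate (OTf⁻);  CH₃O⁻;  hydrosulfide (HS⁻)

methyl carbanion < CH₃O⁻ < hydrosulfide (HS⁻) < PhCOO⁻ < Cl⁻ < iodide (I⁻) < triflate (OTf⁻)

Rank by basicity of the departing species: weakest base leaves most easily.
triflate (OTf⁻): pKₐ(CF₃SO₃H (triflic acid)) ≈ -14 — charge spread over three oxygens and a CF₃ group; the premier leaving group in synthesis
iodide (I⁻): pKₐ(HI) ≈ -10
Cl⁻: pKₐ(HCl) ≈ -7
PhCOO⁻: pKₐ(C₆H₅COOH) ≈ 4.2 — aryl carboxylate
hydrosulfide (HS⁻): pKₐ(H₂S) ≈ 7 — larger and more polarisable than the oxygen analogue
CH₃O⁻: pKₐ(CH₃OH) ≈ 15.5 — strong base; alkoxides do not leave unassisted
methyl carbanion: pKₐ(CH₄) ≈ 48
Listed from poorest to best leaving group as asked.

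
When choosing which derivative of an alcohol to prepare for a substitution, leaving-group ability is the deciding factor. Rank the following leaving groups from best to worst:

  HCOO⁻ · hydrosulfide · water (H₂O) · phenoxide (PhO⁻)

water (H₂O) > HCOO⁻ > hydrosulfide > phenoxide (PhO⁻)

Rank by basicity of the departing species: weakest base leaves most easily.
water (H₂O): pKₐ(H₃O⁺) ≈ -1.7
HCOO⁻: pKₐ(HCOOH) ≈ 3.8 — resonance-stabilised carboxylate
hydrosulfide: pKₐ(H₂S) ≈ 7 — larger and more polarisable than the oxygen analogue
phenoxide (PhO⁻): pKₐ(C₆H₅OH (phenol)) ≈ 10 — resonance into the ring helps, but still a poor LG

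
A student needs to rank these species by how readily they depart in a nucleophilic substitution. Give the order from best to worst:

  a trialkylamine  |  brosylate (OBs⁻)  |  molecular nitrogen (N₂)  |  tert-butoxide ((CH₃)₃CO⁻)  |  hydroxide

molecular nitrogen (N₂) > brosylate (OBs⁻) > a trialkylamine > hydroxide > tert-butoxide ((CH₃)₃CO⁻)

molecular nitrogen (N₂): no meaningful conjugate acid; N₂ departs as an exceptionally stable neutral molecule
brosylate (OBs⁻): pKₐ(p-BrC₆H₄SO₃H) ≈ -2.8
a trialkylamine: pKₐ(R'₃NH⁺) ≈ 10.7
hydroxide: pKₐ(H₂O) ≈ 15.7
tert-butoxide ((CH₃)₃CO⁻): pKₐ(t-BuOH) ≈ 18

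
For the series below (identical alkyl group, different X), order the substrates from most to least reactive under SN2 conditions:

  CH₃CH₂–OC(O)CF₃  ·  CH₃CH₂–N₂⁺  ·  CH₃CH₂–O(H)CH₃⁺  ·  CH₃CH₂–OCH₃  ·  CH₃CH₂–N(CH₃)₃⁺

Identical carbon frameworks mean the comparison reduces to leaving-group quality.
The more stable X⁻ (or X) is on its own — i.e. the weaker a base it is — the better a leaving group it makes.
CH₃CH₂–N₂⁺ loses N₂: no meaningful conjugate acid; N₂ departs as an exceptionally stable neutral molecule
CH₃CH₂–O(H)CH₃⁺ loses R'OH: pKₐ(R'OH₂⁺) ≈ -2.4
CH₃CH₂–OC(O)CF₃ loses CF₃COO⁻: pKₐ(CF₃COOH) ≈ 0.2
CH₃CH₂–N(CH₃)₃⁺ loses NR'₃: pKₐ(R'₃NH⁺) ≈ 10.7
CH₃CH₂–OCH₃ loses CH₃O⁻: pKₐ(CH₃OH) ≈ 15.5

CH₃CH₂–N₂⁺ > CH₃CH₂–O(H)CH₃⁺ > CH₃CH₂–OC(O)CF₃ > CH₃CH₂–N(CH₃)₃⁺ > CH₃CH₂–OCH₃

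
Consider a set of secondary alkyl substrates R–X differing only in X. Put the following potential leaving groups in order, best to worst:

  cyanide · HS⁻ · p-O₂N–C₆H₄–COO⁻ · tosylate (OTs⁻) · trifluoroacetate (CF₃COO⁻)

tosylate (OTs⁻) > trifluoroacetate (CF₃COO⁻) > p-O₂N–C₆H₄–COO⁻ > HS⁻ > cyanide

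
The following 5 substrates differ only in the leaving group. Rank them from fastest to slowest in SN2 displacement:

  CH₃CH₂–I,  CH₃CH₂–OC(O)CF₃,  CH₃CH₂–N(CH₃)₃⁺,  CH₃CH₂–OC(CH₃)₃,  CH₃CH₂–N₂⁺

With the same alkyl group throughout, only the leaving group differentiates the rates.
A good leaving group is a weak base: the lower the pKₐ of its conjugate acid, the more readily it departs.
CH₃CH₂–N₂⁺ loses N₂: no meaningful conjugate acid; N₂ departs as an exceptionally stable neutral molecule
CH₃CH₂–I loses I⁻: pKₐ(HI) ≈ -10
CH₃CH₂–OC(O)CF₃ loses CF₃COO⁻: pKₐ(CF₃COOH) ≈ 0.2
CH₃CH₂–N(CH₃)₃⁺ loses NR'₃: pKₐ(R'₃NH⁺) ≈ 10.7
CH₃CH₂–OC(CH₃)₃ loses (CH₃)₃CO⁻: pKₐ(t-BuOH) ≈ 18

CH₃CH₂–N₂⁺ > CH₃CH₂–I > CH₃CH₂–OC(O)CF₃ > CH₃CH₂–N(CH₃)₃⁺ > CH₃CH₂–OC(CH₃)₃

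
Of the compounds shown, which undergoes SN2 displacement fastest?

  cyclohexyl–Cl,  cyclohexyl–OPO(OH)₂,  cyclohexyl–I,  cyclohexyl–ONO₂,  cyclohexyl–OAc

Identical carbon frameworks mean the comparison reduces to leaving-group quality.
The more stable X⁻ (or X) is on its own — i.e. the weaker a base it is — the better a leaving group it makes.
cyclohexyl–I loses I⁻: pKₐ(HI) ≈ -10
cyclohexyl–Cl loses Cl⁻: pKₐ(HCl) ≈ -7
cyclohexyl–ONO₂ loses NO₃⁻: pKₐ(HNO₃) ≈ -1.3
cyclohexyl–OPO(OH)₂ loses H₂PO₄⁻: pKₐ(H₃PO₄) ≈ 2.1
cyclohexyl–OAc loses AcO⁻: pKₐ(CH₃COOH) ≈ 4.8

cyclohexyl–I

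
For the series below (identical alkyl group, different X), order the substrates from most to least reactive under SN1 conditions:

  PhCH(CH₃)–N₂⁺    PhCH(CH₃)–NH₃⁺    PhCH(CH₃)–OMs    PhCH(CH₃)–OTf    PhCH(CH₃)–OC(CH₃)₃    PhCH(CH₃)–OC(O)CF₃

With the same alkyl group throughout, only the leaving group differentiates the rates.
Leaving-group ability tracks the stability of the departed species; conjugate-acid pKₐ is the usual yardstick (lower pKₐ → better LG).
PhCH(CH₃)–N₂⁺ loses N₂: no meaningful conjugate acid; N₂ departs as an exceptionally stable neutral molecule
PhCH(CH₃)–OTf loses OTf⁻: pKₐ(CF₃SO₃H (triflic acid)) ≈ -14
PhCH(CH₃)–OMs loses OMs⁻: pKₐ(CH₃SO₃H (MsOH)) ≈ -1.9
PhCH(CH₃)–OC(O)CF₃ loses CF₃COO⁻: pKₐ(CF₃COOH) ≈ 0.2
PhCH(CH₃)–NH₃⁺ loses NH₃: pKₐ(NH₄⁺) ≈ 9.2
PhCH(CH₃)–OC(CH₃)₃ loses (CH₃)₃CO⁻: pKₐ(t-BuOH) ≈ 18

PhCH(CH₃)–N₂⁺ > PhCH(CH₃)–OTf > PhCH(CH₃)–OMs > PhCH(CH₃)–OC(O)CF₃ > PhCH(CH₃)–NH₃⁺ > PhCH(CH₃)–OC(CH₃)₃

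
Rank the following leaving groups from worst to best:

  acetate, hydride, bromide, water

hydride < acetate < water < bromide

Rank by basicity of the departing species: weakest base leaves most easily.
bromide: pKₐ(HBr) ≈ -9 — weak base; good leaving group
water: pKₐ(H₃O⁺) ≈ -1.7 — neutral; leaves from a protonated alcohol (R–OH₂⁺)
acetate: pKₐ(CH₃COOH) ≈ 4.8 — resonance-stabilised but still a weak base
hydride: pKₐ(H₂) ≈ 36 — extremely strong base; leaves only in special hydride-transfer contexts
Reversing gives the worst-to-best order requested.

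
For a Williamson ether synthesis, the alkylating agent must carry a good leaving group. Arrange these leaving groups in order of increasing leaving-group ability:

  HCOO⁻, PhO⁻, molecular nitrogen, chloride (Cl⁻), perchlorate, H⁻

molecular nitrogen: no meaningful conjugate acid; N₂ departs as an exceptionally stable neutral molecule
perchlorate: pKₐ(HClO₄) ≈ -10
chloride (Cl⁻): pKₐ(HCl) ≈ -7
HCOO⁻: pKₐ(HCOOH) ≈ 3.8
PhO⁻: pKₐ(C₆H₅OH (phenol)) ≈ 10
H⁻: pKₐ(H₂) ≈ 36
Listed from poorest to best leaving group as asked.

H⁻ < PhO⁻ < HCOO⁻ < chloride (Cl⁻) < perchlorate < molecular nitrogen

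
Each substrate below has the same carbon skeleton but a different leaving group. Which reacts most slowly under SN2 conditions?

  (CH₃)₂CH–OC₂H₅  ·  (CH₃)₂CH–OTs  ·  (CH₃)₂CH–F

Identical carbon frameworks mean the comparison reduces to leaving-group quality.
The more stable X⁻ (or X) is on its own — i.e. the weaker a base it is — the better a leaving group it makes.
(CH₃)₂CH–OTs loses OTs⁻: pKₐ(p-CH₃C₆H₄SO₃H (TsOH)) ≈ -2.8
(CH₃)₂CH–F loses F⁻: pKₐ(HF) ≈ 3.2
(CH₃)₂CH–OC₂H₅ loses CH₃CH₂O⁻: pKₐ(CH₃CH₂OH) ≈ 16

(CH₃)₂CH–OC₂H₅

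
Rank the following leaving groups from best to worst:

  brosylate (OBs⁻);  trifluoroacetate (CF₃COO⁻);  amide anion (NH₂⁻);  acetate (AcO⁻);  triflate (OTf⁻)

triflate (OTf⁻) > brosylate (OBs⁻) > trifluoroacetate (CF₃COO⁻) > acetate (AcO⁻) > amide anion (NH₂⁻)

Rank by basicity of the departing species: weakest base leaves most easily.
triflate (OTf⁻): pKₐ(CF₃SO₃H (triflic acid)) ≈ -14
brosylate (OBs⁻): pKₐ(p-BrC₆H₄SO₃H) ≈ -2.8
trifluoroacetate (CF₃COO⁻): pKₐ(CF₃COOH) ≈ 0.2
acetate (AcO⁻): pKₐ(CH₃COOH) ≈ 4.8
amide anion (NH₂⁻): pKₐ(NH₃) ≈ 38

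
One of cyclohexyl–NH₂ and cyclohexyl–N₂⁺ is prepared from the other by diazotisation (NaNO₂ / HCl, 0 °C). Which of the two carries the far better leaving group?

cyclohexyl–N₂⁺

From cyclohexyl–NH₂ the departing group would be NH₂⁻ (pKₐ(NH₃) ≈ 38). Extremely strong base; never a leaving group.
From cyclohexyl–N₂⁺ the leaving group is N₂ (no meaningful conjugate acid; N₂ departs as an exceptionally stable neutral molecule).
Diazotisation (NaNO₂ / HCl, 0 °C) works by generating a diazonium salt that expels N₂, making cyclohexyl–N₂⁺ enormously more reactive.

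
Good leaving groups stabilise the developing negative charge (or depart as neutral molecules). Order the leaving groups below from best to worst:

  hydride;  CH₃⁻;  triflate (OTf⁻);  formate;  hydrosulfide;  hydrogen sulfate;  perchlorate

triflate (OTf⁻) > perchlorate > hydrogen sulfate > formate > hydrosulfide > hydride > CH₃⁻

triflate (OTf⁻): pKₐ(CF₃SO₃H (triflic acid)) ≈ -14
perchlorate: pKₐ(HClO₄) ≈ -10 — extremely weak base; rarely used for safety reasons
hydrogen sulfate: pKₐ(H₂SO₄) ≈ -3 — conjugate base of a strong mineral acid
formate: pKₐ(HCOOH) ≈ 3.8
hydrosulfide: pKₐ(H₂S) ≈ 7 — larger and more polarisable than the oxygen analogue
hydride: pKₐ(H₂) ≈ 36
CH₃⁻: pKₐ(CH₄) ≈ 48 — unstabilised carbanion; the worst conceivable leaving group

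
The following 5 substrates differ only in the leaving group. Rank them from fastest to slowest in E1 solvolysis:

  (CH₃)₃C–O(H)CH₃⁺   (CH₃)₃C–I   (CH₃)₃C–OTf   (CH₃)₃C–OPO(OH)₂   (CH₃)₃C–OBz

(CH₃)₃C–OTf > (CH₃)₃C–I > (CH₃)₃C–O(H)CH₃⁺ > (CH₃)₃C–OPO(OH)₂ > (CH₃)₃C–OBz

Same R in every case — rank the leaving groups.
The more stable X⁻ (or X) is on its own — i.e. the weaker a base it is — the better a leaving group it makes.
(CH₃)₃C–OTf loses OTf⁻: pKₐ(CF₃SO₃H (triflic acid)) ≈ -14
(CH₃)₃C–I loses I⁻: pKₐ(HI) ≈ -10
(CH₃)₃C–O(H)CH₃⁺ loses R'OH: pKₐ(R'OH₂⁺) ≈ -2.4
(CH₃)₃C–OPO(OH)₂ loses H₂PO₄⁻: pKₐ(H₃PO₄) ≈ 2.1
(CH₃)₃C–OBz loses PhCOO⁻: pKₐ(C₆H₅COOH) ≈ 4.2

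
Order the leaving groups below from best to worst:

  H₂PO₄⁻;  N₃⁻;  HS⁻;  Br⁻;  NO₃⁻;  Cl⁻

Rank by basicity of the departing species: weakest base leaves most easily.
Br⁻: pKₐ(HBr) ≈ -9
Cl⁻: pKₐ(HCl) ≈ -7
NO₃⁻: pKₐ(HNO₃) ≈ -1.3
H₂PO₄⁻: pKₐ(H₃PO₄) ≈ 2.1
N₃⁻: pKₐ(HN₃) ≈ 4.7
HS⁻: pKₐ(H₂S) ≈ 7

Br⁻ > Cl⁻ > NO₃⁻ > H₂PO₄⁻ > N₃⁻ > HS⁻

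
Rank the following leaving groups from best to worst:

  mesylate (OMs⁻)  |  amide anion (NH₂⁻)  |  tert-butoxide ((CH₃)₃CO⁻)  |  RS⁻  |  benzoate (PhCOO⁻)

mesylate (OMs⁻): pKₐ(CH₃SO₃H (MsOH)) ≈ -1.9
benzoate (PhCOO⁻): pKₐ(C₆H₅COOH) ≈ 4.2
RS⁻: pKₐ(RSH (a thiol)) ≈ 10.5
tert-butoxide ((CH₃)₃CO⁻): pKₐ(t-BuOH) ≈ 18
amide anion (NH₂⁻): pKₐ(NH₃) ≈ 38

mesylate (OMs⁻) > benzoate (PhCOO⁻) > RS⁻ > tert-butoxide ((CH₃)₃CO⁻) > amide anion (NH₂⁻)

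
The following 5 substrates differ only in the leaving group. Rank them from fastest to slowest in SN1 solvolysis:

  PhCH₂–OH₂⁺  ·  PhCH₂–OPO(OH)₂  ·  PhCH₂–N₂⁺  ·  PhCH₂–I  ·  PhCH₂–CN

Same R in every case — rank the leaving groups.
A good leaving group is a weak base: the lower the pKₐ of its conjugate acid, the more readily it departs.
PhCH₂–N₂⁺ loses N₂: no meaningful conjugate acid; N₂ departs as an exceptionally stable neutral molecule
PhCH₂–I loses I⁻: pKₐ(HI) ≈ -10
PhCH₂–OH₂⁺ loses H₂O: pKₐ(H₃O⁺) ≈ -1.7
PhCH₂–OPO(OH)₂ loses H₂PO₄⁻: pKₐ(H₃PO₄) ≈ 2.1
PhCH₂–CN loses CN⁻: pKₐ(HCN) ≈ 9.2

PhCH₂–N₂⁺ > PhCH₂–I > PhCH₂–OH₂⁺ > PhCH₂–OPO(OH)₂ > PhCH₂–CN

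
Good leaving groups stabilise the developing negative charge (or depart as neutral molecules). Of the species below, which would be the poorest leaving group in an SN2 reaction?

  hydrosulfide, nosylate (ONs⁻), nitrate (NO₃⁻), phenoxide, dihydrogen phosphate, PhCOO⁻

A good leaving group is a weak base: the lower the pKₐ of its conjugate acid, the more readily it departs.
nosylate (ONs⁻): pKₐ(p-O₂NC₆H₄SO₃H) ≈ -3.5
nitrate (NO₃⁻): pKₐ(HNO₃) ≈ -1.3
dihydrogen phosphate: pKₐ(H₃PO₄) ≈ 2.1
PhCOO⁻: pKₐ(C₆H₅COOH) ≈ 4.2
hydrosulfide: pKₐ(H₂S) ≈ 7
phenoxide: pKₐ(C₆H₅OH (phenol)) ≈ 10

phenoxide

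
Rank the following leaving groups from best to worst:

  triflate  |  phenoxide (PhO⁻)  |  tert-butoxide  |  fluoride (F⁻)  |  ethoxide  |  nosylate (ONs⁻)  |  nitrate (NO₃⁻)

triflate: pKₐ(CF₃SO₃H (triflic acid)) ≈ -14
nosylate (ONs⁻): pKₐ(p-O₂NC₆H₄SO₃H) ≈ -3.5
nitrate (NO₃⁻): pKₐ(HNO₃) ≈ -1.3
fluoride (F⁻): pKₐ(HF) ≈ 3.2
phenoxide (PhO⁻): pKₐ(C₆H₅OH (phenol)) ≈ 10
ethoxide: pKₐ(CH₃CH₂OH) ≈ 16
tert-butoxide: pKₐ(t-BuOH) ≈ 18

triflate > nosylate (ONs⁻) > nitrate (NO₃⁻) > fluoride (F⁻) > phenoxide (PhO⁻) > ethoxide > tert-butoxide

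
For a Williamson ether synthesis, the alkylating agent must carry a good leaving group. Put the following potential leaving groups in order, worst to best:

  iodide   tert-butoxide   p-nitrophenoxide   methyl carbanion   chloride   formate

methyl carbanion < tert-butoxide < p-nitrophenoxide < formate < chloride < iodide

The more stable X⁻ (or X) is on its own — i.e. the weaker a base it is — the better a leaving group it makes.
iodide: pKₐ(HI) ≈ -10
chloride: pKₐ(HCl) ≈ -7
formate: pKₐ(HCOOH) ≈ 3.8
p-nitrophenoxide: pKₐ(p-nitrophenol) ≈ 7.2
tert-butoxide: pKₐ(t-BuOH) ≈ 18
methyl carbanion: pKₐ(CH₄) ≈ 48
The question asks for worst first, so the sequence is read in increasing leaving-group ability.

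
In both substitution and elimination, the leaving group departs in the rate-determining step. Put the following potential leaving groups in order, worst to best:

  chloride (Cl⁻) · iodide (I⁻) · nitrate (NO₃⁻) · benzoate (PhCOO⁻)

iodide (I⁻): pKₐ(HI) ≈ -10
chloride (Cl⁻): pKₐ(HCl) ≈ -7 — moderately weak base
nitrate (NO₃⁻): pKₐ(HNO₃) ≈ -1.3
benzoate (PhCOO⁻): pKₐ(C₆H₅COOH) ≈ 4.2
The question asks for worst first, so the sequence is read in increasing leaving-group ability.

benzoate (PhCOO⁻) < nitrate (NO₃⁻) < chloride (Cl⁻) < iodide (I⁻)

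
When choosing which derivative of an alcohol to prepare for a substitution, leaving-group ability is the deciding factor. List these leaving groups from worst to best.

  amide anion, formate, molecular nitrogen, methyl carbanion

methyl carbanion < amide anion < formate < molecular nitrogen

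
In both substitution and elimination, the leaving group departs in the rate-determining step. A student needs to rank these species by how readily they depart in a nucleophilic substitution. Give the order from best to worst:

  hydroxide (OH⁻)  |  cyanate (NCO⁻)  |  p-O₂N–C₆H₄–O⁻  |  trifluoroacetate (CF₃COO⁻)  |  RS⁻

trifluoroacetate (CF₃COO⁻) > cyanate (NCO⁻) > p-O₂N–C₆H₄–O⁻ > RS⁻ > hydroxide (OH⁻)

trifluoroacetate (CF₃COO⁻): pKₐ(CF₃COOH) ≈ 0.2
cyanate (NCO⁻): pKₐ(HOCN) ≈ 3.5 — resonance between N and O
p-O₂N–C₆H₄–O⁻: pKₐ(p-nitrophenol) ≈ 7.2
RS⁻: pKₐ(RSH (a thiol)) ≈ 10.5
hydroxide (OH⁻): pKₐ(H₂O) ≈ 15.7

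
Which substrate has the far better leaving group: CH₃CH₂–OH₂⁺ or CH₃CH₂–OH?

CH₃CH₂–OH₂⁺

From CH₃CH₂–OH the departing group would be OH⁻ (pKₐ(H₂O) ≈ 15.7). Strong base; essentially never leaves without prior activation.
From CH₃CH₂–OH₂⁺ the leaving group is H₂O (pKₐ(H₃O⁺) ≈ -1.7). Neutral; leaves from a protonated alcohol (R–OH₂⁺).
(In practice CH₃CH₂–OH₂⁺ is made from CH₃CH₂–OH by protonation with strong acid, converting the leaving group from hydroxide to neutral water.)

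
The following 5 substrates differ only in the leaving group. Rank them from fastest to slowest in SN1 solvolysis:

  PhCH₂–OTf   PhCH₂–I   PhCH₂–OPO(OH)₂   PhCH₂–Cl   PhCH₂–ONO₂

Identical carbon frameworks mean the comparison reduces to leaving-group quality.
The more stable X⁻ (or X) is on its own — i.e. the weaker a base it is — the better a leaving group it makes.
PhCH₂–OTf loses OTf⁻: pKₐ(CF₃SO₃H (triflic acid)) ≈ -14
PhCH₂–I loses I⁻: pKₐ(HI) ≈ -10
PhCH₂–Cl loses Cl⁻: pKₐ(HCl) ≈ -7
PhCH₂–ONO₂ loses NO₃⁻: pKₐ(HNO₃) ≈ -1.3
PhCH₂–OPO(OH)₂ loses H₂PO₄⁻: pKₐ(H₃PO₄) ≈ 2.1

PhCH₂–OTf > PhCH₂–I > PhCH₂–Cl > PhCH₂–ONO₂ > PhCH₂–OPO(OH)₂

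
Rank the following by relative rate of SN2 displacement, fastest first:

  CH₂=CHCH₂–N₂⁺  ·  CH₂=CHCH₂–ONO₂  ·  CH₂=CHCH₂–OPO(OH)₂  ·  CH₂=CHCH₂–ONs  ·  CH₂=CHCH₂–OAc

CH₂=CHCH₂–N₂⁺ > CH₂=CHCH₂–ONs > CH₂=CHCH₂–ONO₂ > CH₂=CHCH₂–OPO(OH)₂ > CH₂=CHCH₂–OAc

Identical carbon frameworks mean the comparison reduces to leaving-group quality.
Leaving-group ability tracks the stability of the departed species; conjugate-acid pKₐ is the usual yardstick (lower pKₐ → better LG).
CH₂=CHCH₂–N₂⁺ loses N₂: no meaningful conjugate acid; N₂ departs as an exceptionally stable neutral molecule
CH₂=CHCH₂–ONs loses ONs⁻: pKₐ(p-O₂NC₆H₄SO₃H) ≈ -3.5
CH₂=CHCH₂–ONO₂ loses NO₃⁻: pKₐ(HNO₃) ≈ -1.3
CH₂=CHCH₂–OPO(OH)₂ loses H₂PO₄⁻: pKₐ(H₃PO₄) ≈ 2.1
CH₂=CHCH₂–OAc loses AcO⁻: pKₐ(CH₃COOH) ≈ 4.8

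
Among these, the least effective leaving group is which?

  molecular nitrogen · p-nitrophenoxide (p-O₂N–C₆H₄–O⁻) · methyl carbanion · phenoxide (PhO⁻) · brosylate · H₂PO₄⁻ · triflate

methyl carbanion

The more stable X⁻ (or X) is on its own — i.e. the weaker a base it is — the better a leaving group it makes.
molecular nitrogen: no meaningful conjugate acid; N₂ departs as an exceptionally stable neutral molecule
triflate: pKₐ(CF₃SO₃H (triflic acid)) ≈ -14
brosylate: pKₐ(p-BrC₆H₄SO₃H) ≈ -2.8
H₂PO₄⁻: pKₐ(H₃PO₄) ≈ 2.1
p-nitrophenoxide (p-O₂N–C₆H₄–O⁻): pKₐ(p-nitrophenol) ≈ 7.2
phenoxide (PhO⁻): pKₐ(C₆H₅OH (phenol)) ≈ 10
methyl carbanion: pKₐ(CH₄) ≈ 48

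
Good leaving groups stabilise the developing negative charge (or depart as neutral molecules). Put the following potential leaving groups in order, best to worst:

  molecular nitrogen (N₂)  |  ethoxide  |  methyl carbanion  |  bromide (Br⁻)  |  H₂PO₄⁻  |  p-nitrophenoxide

molecular nitrogen (N₂): no meaningful conjugate acid; N₂ departs as an exceptionally stable neutral molecule
bromide (Br⁻): pKₐ(HBr) ≈ -9
H₂PO₄⁻: pKₐ(H₃PO₄) ≈ 2.1
p-nitrophenoxide: pKₐ(p-nitrophenol) ≈ 7.2
ethoxide: pKₐ(CH₃CH₂OH) ≈ 16
methyl carbanion: pKₐ(CH₄) ≈ 48

molecular nitrogen (N₂) > bromide (Br⁻) > H₂PO₄⁻ > p-nitrophenoxide > ethoxide > methyl carbanion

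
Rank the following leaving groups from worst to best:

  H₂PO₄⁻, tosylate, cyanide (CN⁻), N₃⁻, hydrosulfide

cyanide (CN⁻) < hydrosulfide < N₃⁻ < H₂PO₄⁻ < tosylate

The more stable X⁻ (or X) is on its own — i.e. the weaker a base it is — the better a leaving group it makes.
tosylate: pKₐ(p-CH₃C₆H₄SO₃H (TsOH)) ≈ -2.8
H₂PO₄⁻: pKₐ(H₃PO₄) ≈ 2.1
N₃⁻: pKₐ(HN₃) ≈ 4.7 — linear, resonance-stabilised
hydrosulfide: pKₐ(H₂S) ≈ 7
cyanide (CN⁻): pKₐ(HCN) ≈ 9.2 — sp carbon stabilises the charge somewhat, but still a poor LG
Reversing gives the worst-to-best order requested.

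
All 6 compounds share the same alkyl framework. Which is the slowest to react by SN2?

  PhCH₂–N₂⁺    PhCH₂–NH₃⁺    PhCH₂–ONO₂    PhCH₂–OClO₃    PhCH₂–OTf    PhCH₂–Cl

The skeletons are identical, so relative rate is governed entirely by leaving-group ability.
Rank by basicity of the departing species: weakest base leaves most easily.
PhCH₂–N₂⁺ loses N₂: no meaningful conjugate acid; N₂ departs as an exceptionally stable neutral molecule
PhCH₂–OTf loses OTf⁻: pKₐ(CF₃SO₃H (triflic acid)) ≈ -14
PhCH₂–OClO₃ loses ClO₄⁻: pKₐ(HClO₄) ≈ -10
PhCH₂–Cl loses Cl⁻: pKₐ(HCl) ≈ -7
PhCH₂–ONO₂ loses NO₃⁻: pKₐ(HNO₃) ≈ -1.3
PhCH₂–NH₃⁺ loses NH₃: pKₐ(NH₄⁺) ≈ 9.2

PhCH₂–NH₃⁺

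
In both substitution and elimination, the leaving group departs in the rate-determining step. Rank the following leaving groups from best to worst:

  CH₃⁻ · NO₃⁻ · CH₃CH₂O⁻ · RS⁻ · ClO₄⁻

ClO₄⁻ > NO₃⁻ > RS⁻ > CH₃CH₂O⁻ > CH₃⁻

Rank by basicity of the departing species: weakest base leaves most easily.
ClO₄⁻: pKₐ(HClO₄) ≈ -10
NO₃⁻: pKₐ(HNO₃) ≈ -1.3
RS⁻: pKₐ(RSH (a thiol)) ≈ 10.5
CH₃CH₂O⁻: pKₐ(CH₃CH₂OH) ≈ 16
CH₃⁻: pKₐ(CH₄) ≈ 48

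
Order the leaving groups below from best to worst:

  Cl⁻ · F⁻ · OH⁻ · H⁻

Cl⁻ > F⁻ > OH⁻ > H⁻

The more stable X⁻ (or X) is on its own — i.e. the weaker a base it is — the better a leaving group it makes.
Cl⁻: pKₐ(HCl) ≈ -7 — moderately weak base
F⁻: pKₐ(HF) ≈ 3.2
OH⁻: pKₐ(H₂O) ≈ 15.7 — strong base; essentially never leaves without prior activation
H⁻: pKₐ(H₂) ≈ 36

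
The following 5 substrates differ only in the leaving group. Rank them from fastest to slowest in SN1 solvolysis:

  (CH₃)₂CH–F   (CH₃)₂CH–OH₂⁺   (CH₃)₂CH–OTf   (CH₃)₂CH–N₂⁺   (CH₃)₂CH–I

Identical carbon frameworks mean the comparison reduces to leaving-group quality.
Rank by basicity of the departing species: weakest base leaves most easily.
(CH₃)₂CH–N₂⁺ loses N₂: no meaningful conjugate acid; N₂ departs as an exceptionally stable neutral molecule
(CH₃)₂CH–OTf loses OTf⁻: pKₐ(CF₃SO₃H (triflic acid)) ≈ -14
(CH₃)₂CH–I loses I⁻: pKₐ(HI) ≈ -10
(CH₃)₂CH–OH₂⁺ loses H₂O: pKₐ(H₃O⁺) ≈ -1.7
(CH₃)₂CH–F loses F⁻: pKₐ(HF) ≈ 3.2

(CH₃)₂CH–N₂⁺ > (CH₃)₂CH–OTf > (CH₃)₂CH–I > (CH₃)₂CH–OH₂⁺ > (CH₃)₂CH–F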